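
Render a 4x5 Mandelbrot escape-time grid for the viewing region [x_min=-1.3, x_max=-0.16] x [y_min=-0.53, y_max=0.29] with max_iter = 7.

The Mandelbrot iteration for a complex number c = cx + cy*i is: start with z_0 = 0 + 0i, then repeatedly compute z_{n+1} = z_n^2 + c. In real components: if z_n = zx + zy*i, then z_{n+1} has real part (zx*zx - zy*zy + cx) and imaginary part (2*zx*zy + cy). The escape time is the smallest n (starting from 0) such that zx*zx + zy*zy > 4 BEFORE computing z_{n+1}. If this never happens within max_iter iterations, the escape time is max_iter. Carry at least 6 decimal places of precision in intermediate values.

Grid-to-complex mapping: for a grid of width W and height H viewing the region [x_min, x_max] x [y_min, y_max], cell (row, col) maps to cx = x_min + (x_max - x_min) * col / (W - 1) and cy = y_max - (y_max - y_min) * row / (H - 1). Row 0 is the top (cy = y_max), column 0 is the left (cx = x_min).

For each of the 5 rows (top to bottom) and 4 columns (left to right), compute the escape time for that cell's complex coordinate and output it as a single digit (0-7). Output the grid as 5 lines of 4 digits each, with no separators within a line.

(row=0, col=0): c = -1.3000 + 0.2900i → escape time 7
(row=0, col=1): c = -0.9200 + 0.2900i → escape time 7
(row=0, col=2): c = -0.5400 + 0.2900i → escape time 7
(row=0, col=3): c = -0.1600 + 0.2900i → escape time 7
(row=1, col=0): c = -1.3000 + 0.0850i → escape time 7
(row=1, col=1): c = -0.9200 + 0.0850i → escape time 7
(row=1, col=2): c = -0.5400 + 0.0850i → escape time 7
(row=1, col=3): c = -0.1600 + 0.0850i → escape time 7
(row=2, col=0): c = -1.3000 + -0.1200i → escape time 7
(row=2, col=1): c = -0.9200 + -0.1200i → escape time 7
(row=2, col=2): c = -0.5400 + -0.1200i → escape time 7
(row=2, col=3): c = -0.1600 + -0.1200i → escape time 7
(row=3, col=0): c = -1.3000 + -0.3250i → escape time 7
(row=3, col=1): c = -0.9200 + -0.3250i → escape time 7
(row=3, col=2): c = -0.5400 + -0.3250i → escape time 7
(row=3, col=3): c = -0.1600 + -0.3250i → escape time 7
(row=4, col=0): c = -1.3000 + -0.5300i → escape time 3
(row=4, col=1): c = -0.9200 + -0.5300i → escape time 5
(row=4, col=2): c = -0.5400 + -0.5300i → escape time 7
(row=4, col=3): c = -0.1600 + -0.5300i → escape time 7

Answer: 7777
7777
7777
7777
3577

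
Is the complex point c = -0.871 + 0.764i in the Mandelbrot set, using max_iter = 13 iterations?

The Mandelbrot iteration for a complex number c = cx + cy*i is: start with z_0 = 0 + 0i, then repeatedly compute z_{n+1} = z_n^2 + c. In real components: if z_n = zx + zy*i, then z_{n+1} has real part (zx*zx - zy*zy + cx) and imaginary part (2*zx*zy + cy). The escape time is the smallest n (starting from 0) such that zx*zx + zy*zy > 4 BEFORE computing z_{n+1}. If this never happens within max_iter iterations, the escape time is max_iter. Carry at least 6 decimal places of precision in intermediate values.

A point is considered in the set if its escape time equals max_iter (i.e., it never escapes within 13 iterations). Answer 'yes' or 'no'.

Answer: no

Derivation:
z_0 = 0 + 0i, c = -0.8710 + 0.7640i
Iter 1: z = -0.8710 + 0.7640i, |z|^2 = 1.3423
Iter 2: z = -0.6961 + -0.5669i, |z|^2 = 0.8059
Iter 3: z = -0.7079 + 1.5532i, |z|^2 = 2.9134
Iter 4: z = -2.7823 + -1.4349i, |z|^2 = 9.7999
Escaped at iteration 4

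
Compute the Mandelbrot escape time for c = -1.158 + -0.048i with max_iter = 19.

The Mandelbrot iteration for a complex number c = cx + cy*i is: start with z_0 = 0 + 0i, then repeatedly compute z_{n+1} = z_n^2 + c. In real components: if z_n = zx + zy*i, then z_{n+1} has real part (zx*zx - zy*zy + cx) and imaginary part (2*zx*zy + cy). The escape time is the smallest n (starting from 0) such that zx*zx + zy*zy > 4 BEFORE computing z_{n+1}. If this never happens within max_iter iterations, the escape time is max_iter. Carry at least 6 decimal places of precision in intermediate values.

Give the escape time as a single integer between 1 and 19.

Answer: 19

Derivation:
z_0 = 0 + 0i, c = -1.1580 + -0.0480i
Iter 1: z = -1.1580 + -0.0480i, |z|^2 = 1.3433
Iter 2: z = 0.1807 + 0.0632i, |z|^2 = 0.0366
Iter 3: z = -1.1294 + -0.0252i, |z|^2 = 1.2761
Iter 4: z = 0.1168 + 0.0089i, |z|^2 = 0.0137
Iter 5: z = -1.1444 + -0.0459i, |z|^2 = 1.3118
Iter 6: z = 0.1496 + 0.0571i, |z|^2 = 0.0257
Iter 7: z = -1.1389 + -0.0309i, |z|^2 = 1.2980
Iter 8: z = 0.1381 + 0.0224i, |z|^2 = 0.0196
Iter 9: z = -1.1394 + -0.0418i, |z|^2 = 1.3001
Iter 10: z = 0.1386 + 0.0473i, |z|^2 = 0.0214
Iter 11: z = -1.1410 + -0.0349i, |z|^2 = 1.3032
Iter 12: z = 0.1427 + 0.0316i, |z|^2 = 0.0214
Iter 13: z = -1.1386 + -0.0390i, |z|^2 = 1.2980
Iter 14: z = 0.1369 + 0.0407i, |z|^2 = 0.0204
Iter 15: z = -1.1409 + -0.0368i, |z|^2 = 1.3030
Iter 16: z = 0.1423 + 0.0361i, |z|^2 = 0.0216
Iter 17: z = -1.1390 + -0.0377i, |z|^2 = 1.2989
Iter 18: z = 0.1380 + 0.0380i, |z|^2 = 0.0205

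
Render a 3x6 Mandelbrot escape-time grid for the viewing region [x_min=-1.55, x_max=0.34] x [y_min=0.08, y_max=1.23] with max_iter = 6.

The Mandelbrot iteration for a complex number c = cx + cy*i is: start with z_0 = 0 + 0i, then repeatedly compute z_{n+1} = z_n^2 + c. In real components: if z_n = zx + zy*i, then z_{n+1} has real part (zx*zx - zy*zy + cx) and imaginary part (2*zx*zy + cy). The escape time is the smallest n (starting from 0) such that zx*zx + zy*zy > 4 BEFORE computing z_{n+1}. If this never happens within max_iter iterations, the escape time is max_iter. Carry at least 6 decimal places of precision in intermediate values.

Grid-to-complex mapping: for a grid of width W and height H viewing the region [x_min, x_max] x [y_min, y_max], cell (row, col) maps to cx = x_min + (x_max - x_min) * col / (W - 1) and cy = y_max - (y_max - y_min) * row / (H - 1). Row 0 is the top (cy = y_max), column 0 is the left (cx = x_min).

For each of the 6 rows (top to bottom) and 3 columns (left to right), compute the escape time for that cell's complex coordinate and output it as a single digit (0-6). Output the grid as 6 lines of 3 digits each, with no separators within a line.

Answer: 232
243
355
366
466
666

Derivation:
(row=0, col=0): c = -1.5500 + 1.2300i → escape time 2
(row=0, col=1): c = -0.6050 + 1.2300i → escape time 3
(row=0, col=2): c = 0.3400 + 1.2300i → escape time 2
(row=1, col=0): c = -1.5500 + 1.0000i → escape time 2
(row=1, col=1): c = -0.6050 + 1.0000i → escape time 4
(row=1, col=2): c = 0.3400 + 1.0000i → escape time 3
(row=2, col=0): c = -1.5500 + 0.7700i → escape time 3
(row=2, col=1): c = -0.6050 + 0.7700i → escape time 5
(row=2, col=2): c = 0.3400 + 0.7700i → escape time 5
(row=3, col=0): c = -1.5500 + 0.5400i → escape time 3
(row=3, col=1): c = -0.6050 + 0.5400i → escape time 6
(row=3, col=2): c = 0.3400 + 0.5400i → escape time 6
(row=4, col=0): c = -1.5500 + 0.3100i → escape time 4
(row=4, col=1): c = -0.6050 + 0.3100i → escape time 6
(row=4, col=2): c = 0.3400 + 0.3100i → escape time 6
(row=5, col=0): c = -1.5500 + 0.0800i → escape time 6
(row=5, col=1): c = -0.6050 + 0.0800i → escape time 6
(row=5, col=2): c = 0.3400 + 0.0800i → escape time 6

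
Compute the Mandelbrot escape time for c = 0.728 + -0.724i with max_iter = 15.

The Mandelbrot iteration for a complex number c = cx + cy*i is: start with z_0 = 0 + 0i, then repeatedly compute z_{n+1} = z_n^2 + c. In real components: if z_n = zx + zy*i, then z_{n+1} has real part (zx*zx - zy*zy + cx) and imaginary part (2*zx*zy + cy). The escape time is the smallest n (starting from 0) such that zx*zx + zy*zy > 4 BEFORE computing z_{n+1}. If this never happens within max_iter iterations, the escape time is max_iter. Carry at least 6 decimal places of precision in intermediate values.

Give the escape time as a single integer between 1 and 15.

Answer: 3

Derivation:
z_0 = 0 + 0i, c = 0.7280 + -0.7240i
Iter 1: z = 0.7280 + -0.7240i, |z|^2 = 1.0542
Iter 2: z = 0.7338 + -1.7781i, |z|^2 = 3.7003
Iter 3: z = -1.8953 + -3.3336i, |z|^2 = 14.7054
Escaped at iteration 3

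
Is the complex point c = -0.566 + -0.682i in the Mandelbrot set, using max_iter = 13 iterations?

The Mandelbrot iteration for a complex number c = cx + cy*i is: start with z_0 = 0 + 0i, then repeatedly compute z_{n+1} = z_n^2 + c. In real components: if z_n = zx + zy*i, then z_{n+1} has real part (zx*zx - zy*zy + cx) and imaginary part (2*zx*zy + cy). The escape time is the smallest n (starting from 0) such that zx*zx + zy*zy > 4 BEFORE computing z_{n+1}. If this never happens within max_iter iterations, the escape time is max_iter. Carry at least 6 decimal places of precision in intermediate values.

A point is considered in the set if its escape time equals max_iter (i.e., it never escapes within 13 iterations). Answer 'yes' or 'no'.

z_0 = 0 + 0i, c = -0.5660 + -0.6820i
Iter 1: z = -0.5660 + -0.6820i, |z|^2 = 0.7855
Iter 2: z = -0.7108 + 0.0900i, |z|^2 = 0.5133
Iter 3: z = -0.0689 + -0.8100i, |z|^2 = 0.6608
Iter 4: z = -1.2173 + -0.5704i, |z|^2 = 1.8072
Iter 5: z = 0.5905 + 0.7066i, |z|^2 = 0.8480
Iter 6: z = -0.7166 + 0.1525i, |z|^2 = 0.5368
Iter 7: z = -0.0758 + -0.9006i, |z|^2 = 0.8169
Iter 8: z = -1.3714 + -0.5455i, |z|^2 = 2.1783
Iter 9: z = 1.0171 + 0.8143i, |z|^2 = 1.6974
Iter 10: z = -0.1946 + 0.9743i, |z|^2 = 0.9872
Iter 11: z = -1.4774 + -1.0613i, |z|^2 = 3.3090
Iter 12: z = 0.4905 + 2.4538i, |z|^2 = 6.2620
Escaped at iteration 12

Answer: no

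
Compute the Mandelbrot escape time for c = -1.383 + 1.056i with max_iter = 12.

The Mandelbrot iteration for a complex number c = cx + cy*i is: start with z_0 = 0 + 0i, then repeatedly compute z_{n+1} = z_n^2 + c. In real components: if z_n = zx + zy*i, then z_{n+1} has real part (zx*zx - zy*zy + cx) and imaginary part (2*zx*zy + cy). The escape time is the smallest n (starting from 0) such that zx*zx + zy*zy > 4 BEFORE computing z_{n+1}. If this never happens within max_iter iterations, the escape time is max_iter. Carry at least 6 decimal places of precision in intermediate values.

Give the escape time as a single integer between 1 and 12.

z_0 = 0 + 0i, c = -1.3830 + 1.0560i
Iter 1: z = -1.3830 + 1.0560i, |z|^2 = 3.0278
Iter 2: z = -0.5854 + -1.8649i, |z|^2 = 3.8206
Iter 3: z = -4.5181 + 3.2396i, |z|^2 = 30.9081
Escaped at iteration 3

Answer: 3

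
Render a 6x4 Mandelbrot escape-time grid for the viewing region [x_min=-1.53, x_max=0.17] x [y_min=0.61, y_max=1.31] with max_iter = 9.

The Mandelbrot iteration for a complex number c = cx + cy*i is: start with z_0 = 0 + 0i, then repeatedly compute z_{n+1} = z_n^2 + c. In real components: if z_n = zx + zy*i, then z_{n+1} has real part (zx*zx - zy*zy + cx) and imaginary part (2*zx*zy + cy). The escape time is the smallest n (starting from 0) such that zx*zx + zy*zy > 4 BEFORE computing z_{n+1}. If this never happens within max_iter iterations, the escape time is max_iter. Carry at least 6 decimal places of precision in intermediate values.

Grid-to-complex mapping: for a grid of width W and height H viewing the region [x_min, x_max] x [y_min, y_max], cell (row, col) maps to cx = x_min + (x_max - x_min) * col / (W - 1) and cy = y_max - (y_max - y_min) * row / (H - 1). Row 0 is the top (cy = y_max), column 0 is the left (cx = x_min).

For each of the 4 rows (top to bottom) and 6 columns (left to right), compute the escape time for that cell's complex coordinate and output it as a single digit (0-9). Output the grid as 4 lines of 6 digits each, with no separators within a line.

(row=0, col=0): c = -1.5300 + 1.3100i → escape time 1
(row=0, col=1): c = -1.1900 + 1.3100i → escape time 2
(row=0, col=2): c = -0.8500 + 1.3100i → escape time 2
(row=0, col=3): c = -0.5100 + 1.3100i → escape time 3
(row=0, col=4): c = -0.1700 + 1.3100i → escape time 2
(row=0, col=5): c = 0.1700 + 1.3100i → escape time 2
(row=1, col=0): c = -1.5300 + 1.0767i → escape time 2
(row=1, col=1): c = -1.1900 + 1.0767i → escape time 3
(row=1, col=2): c = -0.8500 + 1.0767i → escape time 3
(row=1, col=3): c = -0.5100 + 1.0767i → escape time 4
(row=1, col=4): c = -0.1700 + 1.0767i → escape time 9
(row=1, col=5): c = 0.1700 + 1.0767i → escape time 4
(row=2, col=0): c = -1.5300 + 0.8433i → escape time 3
(row=2, col=1): c = -1.1900 + 0.8433i → escape time 3
(row=2, col=2): c = -0.8500 + 0.8433i → escape time 4
(row=2, col=3): c = -0.5100 + 0.8433i → escape time 5
(row=2, col=4): c = -0.1700 + 0.8433i → escape time 9
(row=2, col=5): c = 0.1700 + 0.8433i → escape time 5
(row=3, col=0): c = -1.5300 + 0.6100i → escape time 3
(row=3, col=1): c = -1.1900 + 0.6100i → escape time 3
(row=3, col=2): c = -0.8500 + 0.6100i → escape time 5
(row=3, col=3): c = -0.5100 + 0.6100i → escape time 9
(row=3, col=4): c = -0.1700 + 0.6100i → escape time 9
(row=3, col=5): c = 0.1700 + 0.6100i → escape time 9

Answer: 122322
233494
334595
335999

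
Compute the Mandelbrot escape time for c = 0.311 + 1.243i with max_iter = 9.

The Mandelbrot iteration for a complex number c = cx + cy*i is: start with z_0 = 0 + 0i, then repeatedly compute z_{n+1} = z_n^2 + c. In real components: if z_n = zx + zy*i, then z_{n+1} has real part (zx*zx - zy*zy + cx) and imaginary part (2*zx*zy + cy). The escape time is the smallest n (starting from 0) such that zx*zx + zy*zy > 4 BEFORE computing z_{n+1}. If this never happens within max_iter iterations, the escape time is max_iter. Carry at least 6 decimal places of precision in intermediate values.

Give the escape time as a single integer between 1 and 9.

Answer: 2

Derivation:
z_0 = 0 + 0i, c = 0.3110 + 1.2430i
Iter 1: z = 0.3110 + 1.2430i, |z|^2 = 1.6418
Iter 2: z = -1.1373 + 2.0161i, |z|^2 = 5.3584
Escaped at iteration 2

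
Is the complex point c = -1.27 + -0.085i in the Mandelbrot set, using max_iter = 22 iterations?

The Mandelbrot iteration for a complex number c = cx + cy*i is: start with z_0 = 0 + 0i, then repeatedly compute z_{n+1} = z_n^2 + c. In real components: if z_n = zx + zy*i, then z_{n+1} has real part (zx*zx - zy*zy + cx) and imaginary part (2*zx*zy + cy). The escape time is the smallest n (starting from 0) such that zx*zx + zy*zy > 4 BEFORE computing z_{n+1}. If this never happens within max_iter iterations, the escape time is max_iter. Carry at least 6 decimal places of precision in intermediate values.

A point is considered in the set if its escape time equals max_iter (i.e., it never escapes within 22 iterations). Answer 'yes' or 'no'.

z_0 = 0 + 0i, c = -1.2700 + -0.0850i
Iter 1: z = -1.2700 + -0.0850i, |z|^2 = 1.6201
Iter 2: z = 0.3357 + 0.1309i, |z|^2 = 0.1298
Iter 3: z = -1.1745 + 0.0029i, |z|^2 = 1.3794
Iter 4: z = 0.1093 + -0.0918i, |z|^2 = 0.0204
Iter 5: z = -1.2665 + -0.1051i, |z|^2 = 1.6150
Iter 6: z = 0.3229 + 0.1811i, |z|^2 = 0.1371
Iter 7: z = -1.1985 + 0.0320i, |z|^2 = 1.4375
Iter 8: z = 0.1655 + -0.1616i, |z|^2 = 0.0535
Iter 9: z = -1.2687 + -0.1385i, |z|^2 = 1.6289
Iter 10: z = 0.3205 + 0.2664i, |z|^2 = 0.1737
Iter 11: z = -1.2383 + 0.0858i, |z|^2 = 1.5406
Iter 12: z = 0.2559 + -0.2975i, |z|^2 = 0.1540
Iter 13: z = -1.2930 + -0.2373i, |z|^2 = 1.7281
Iter 14: z = 0.3455 + 0.5286i, |z|^2 = 0.3988
Iter 15: z = -1.4300 + 0.2803i, |z|^2 = 2.1234
Iter 16: z = 0.6962 + -0.8866i, |z|^2 = 1.2708
Iter 17: z = -1.5712 + -1.3195i, |z|^2 = 4.2100
Escaped at iteration 17

Answer: no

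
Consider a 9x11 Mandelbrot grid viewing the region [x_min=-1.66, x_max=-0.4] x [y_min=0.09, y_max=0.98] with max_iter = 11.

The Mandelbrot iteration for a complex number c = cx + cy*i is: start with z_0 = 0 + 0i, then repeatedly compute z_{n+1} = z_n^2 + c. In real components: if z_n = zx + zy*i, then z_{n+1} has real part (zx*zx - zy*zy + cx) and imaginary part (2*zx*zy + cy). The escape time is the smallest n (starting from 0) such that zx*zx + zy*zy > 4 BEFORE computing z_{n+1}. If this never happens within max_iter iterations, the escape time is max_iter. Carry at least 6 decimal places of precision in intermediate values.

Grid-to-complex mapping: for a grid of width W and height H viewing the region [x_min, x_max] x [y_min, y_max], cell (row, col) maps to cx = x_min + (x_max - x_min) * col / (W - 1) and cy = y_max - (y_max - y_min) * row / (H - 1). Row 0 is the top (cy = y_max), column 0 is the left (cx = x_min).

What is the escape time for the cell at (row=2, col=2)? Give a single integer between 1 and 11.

Answer: 3

Derivation:
z_0 = 0 + 0i, c = -1.3450 + 0.8020i
Iter 1: z = -1.3450 + 0.8020i, |z|^2 = 2.4522
Iter 2: z = -0.1792 + -1.3554i, |z|^2 = 1.8692
Iter 3: z = -3.1499 + 1.2877i, |z|^2 = 11.5804
Escaped at iteration 3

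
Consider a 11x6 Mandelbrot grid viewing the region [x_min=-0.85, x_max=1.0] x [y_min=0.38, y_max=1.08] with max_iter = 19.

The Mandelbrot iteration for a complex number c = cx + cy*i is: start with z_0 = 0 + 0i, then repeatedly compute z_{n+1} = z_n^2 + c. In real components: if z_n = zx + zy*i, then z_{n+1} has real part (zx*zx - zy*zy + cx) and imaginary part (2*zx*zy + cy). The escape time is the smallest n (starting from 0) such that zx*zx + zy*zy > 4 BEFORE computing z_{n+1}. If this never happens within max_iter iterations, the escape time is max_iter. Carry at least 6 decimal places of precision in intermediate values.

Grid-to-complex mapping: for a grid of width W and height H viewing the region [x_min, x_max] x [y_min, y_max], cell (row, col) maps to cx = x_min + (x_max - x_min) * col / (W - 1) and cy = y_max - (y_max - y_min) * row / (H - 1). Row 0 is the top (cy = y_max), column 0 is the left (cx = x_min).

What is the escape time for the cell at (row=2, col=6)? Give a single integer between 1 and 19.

z_0 = 0 + 0i, c = 0.2600 + 0.8000i
Iter 1: z = 0.2600 + 0.8000i, |z|^2 = 0.7076
Iter 2: z = -0.3124 + 1.2160i, |z|^2 = 1.5762
Iter 3: z = -1.1211 + 0.0402i, |z|^2 = 1.2584
Iter 4: z = 1.5152 + 0.7098i, |z|^2 = 2.7995
Iter 5: z = 2.0519 + 2.9508i, |z|^2 = 12.9179
Escaped at iteration 5

Answer: 5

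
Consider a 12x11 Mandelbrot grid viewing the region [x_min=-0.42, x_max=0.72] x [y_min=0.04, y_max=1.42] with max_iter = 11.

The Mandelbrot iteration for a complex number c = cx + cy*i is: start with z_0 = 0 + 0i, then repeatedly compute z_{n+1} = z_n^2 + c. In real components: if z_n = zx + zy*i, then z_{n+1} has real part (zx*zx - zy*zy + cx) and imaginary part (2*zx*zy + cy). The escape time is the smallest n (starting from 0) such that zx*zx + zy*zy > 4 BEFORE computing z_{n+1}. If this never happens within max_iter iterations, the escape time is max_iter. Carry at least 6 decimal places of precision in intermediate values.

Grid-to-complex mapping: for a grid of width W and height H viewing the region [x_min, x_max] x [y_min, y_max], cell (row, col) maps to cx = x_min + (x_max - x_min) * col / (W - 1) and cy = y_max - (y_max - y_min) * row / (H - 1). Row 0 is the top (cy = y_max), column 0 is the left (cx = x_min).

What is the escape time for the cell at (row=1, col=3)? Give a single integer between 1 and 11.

z_0 = 0 + 0i, c = -0.1091 + 1.2820i
Iter 1: z = -0.1091 + 1.2820i, |z|^2 = 1.6554
Iter 2: z = -1.7407 + 1.0023i, |z|^2 = 4.0347
Escaped at iteration 2

Answer: 2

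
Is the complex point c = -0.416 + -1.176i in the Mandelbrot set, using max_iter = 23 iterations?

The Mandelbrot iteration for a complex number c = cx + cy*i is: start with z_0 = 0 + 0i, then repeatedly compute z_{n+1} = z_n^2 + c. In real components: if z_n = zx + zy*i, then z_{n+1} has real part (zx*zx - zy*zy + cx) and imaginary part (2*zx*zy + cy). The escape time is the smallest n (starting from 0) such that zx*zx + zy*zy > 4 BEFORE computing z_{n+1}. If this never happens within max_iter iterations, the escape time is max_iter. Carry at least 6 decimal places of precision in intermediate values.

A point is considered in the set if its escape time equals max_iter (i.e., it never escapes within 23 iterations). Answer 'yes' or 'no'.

Answer: no

Derivation:
z_0 = 0 + 0i, c = -0.4160 + -1.1760i
Iter 1: z = -0.4160 + -1.1760i, |z|^2 = 1.5560
Iter 2: z = -1.6259 + -0.1976i, |z|^2 = 2.6826
Iter 3: z = 2.1886 + -0.5335i, |z|^2 = 5.0746
Escaped at iteration 3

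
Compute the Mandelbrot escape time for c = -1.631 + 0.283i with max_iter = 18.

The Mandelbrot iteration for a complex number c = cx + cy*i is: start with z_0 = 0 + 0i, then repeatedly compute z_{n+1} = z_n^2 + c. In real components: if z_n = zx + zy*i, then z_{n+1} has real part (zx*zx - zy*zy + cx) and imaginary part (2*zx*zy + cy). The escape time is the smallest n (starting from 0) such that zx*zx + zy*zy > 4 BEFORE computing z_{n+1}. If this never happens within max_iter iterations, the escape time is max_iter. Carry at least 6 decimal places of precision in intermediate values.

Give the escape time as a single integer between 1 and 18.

z_0 = 0 + 0i, c = -1.6310 + 0.2830i
Iter 1: z = -1.6310 + 0.2830i, |z|^2 = 2.7403
Iter 2: z = 0.9491 + -0.6401i, |z|^2 = 1.3105
Iter 3: z = -1.1400 + -0.9321i, |z|^2 = 2.1685
Iter 4: z = -1.2001 + 2.4083i, |z|^2 = 7.2399
Escaped at iteration 4

Answer: 4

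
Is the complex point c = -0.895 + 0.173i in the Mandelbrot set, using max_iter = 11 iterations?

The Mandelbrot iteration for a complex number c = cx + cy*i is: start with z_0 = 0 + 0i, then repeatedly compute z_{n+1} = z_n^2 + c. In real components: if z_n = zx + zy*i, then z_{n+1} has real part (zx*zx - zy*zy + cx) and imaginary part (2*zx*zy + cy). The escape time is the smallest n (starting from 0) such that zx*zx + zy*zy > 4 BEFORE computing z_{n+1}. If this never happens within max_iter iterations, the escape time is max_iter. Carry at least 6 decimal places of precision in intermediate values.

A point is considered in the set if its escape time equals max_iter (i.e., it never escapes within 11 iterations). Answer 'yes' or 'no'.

Answer: yes

Derivation:
z_0 = 0 + 0i, c = -0.8950 + 0.1730i
Iter 1: z = -0.8950 + 0.1730i, |z|^2 = 0.8310
Iter 2: z = -0.1239 + -0.1367i, |z|^2 = 0.0340
Iter 3: z = -0.8983 + 0.2069i, |z|^2 = 0.8498
Iter 4: z = -0.1308 + -0.1987i, |z|^2 = 0.0566
Iter 5: z = -0.9174 + 0.2250i, |z|^2 = 0.8922
Iter 6: z = -0.1041 + -0.2398i, |z|^2 = 0.0683
Iter 7: z = -0.9417 + 0.2229i, |z|^2 = 0.9364
Iter 8: z = -0.0580 + -0.2468i, |z|^2 = 0.0643
Iter 9: z = -0.9525 + 0.2016i, |z|^2 = 0.9480
Iter 10: z = -0.0283 + -0.2111i, |z|^2 = 0.0454
Did not escape in 11 iterations → in set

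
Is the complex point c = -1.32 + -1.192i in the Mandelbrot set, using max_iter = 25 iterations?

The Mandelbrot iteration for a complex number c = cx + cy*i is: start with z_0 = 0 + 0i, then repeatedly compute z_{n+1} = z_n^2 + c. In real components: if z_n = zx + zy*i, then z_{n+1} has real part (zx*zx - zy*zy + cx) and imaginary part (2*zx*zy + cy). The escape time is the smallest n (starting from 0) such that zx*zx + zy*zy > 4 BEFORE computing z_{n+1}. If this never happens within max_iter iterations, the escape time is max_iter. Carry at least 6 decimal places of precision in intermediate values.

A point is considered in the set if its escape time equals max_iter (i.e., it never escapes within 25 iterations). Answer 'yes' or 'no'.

Answer: no

Derivation:
z_0 = 0 + 0i, c = -1.3200 + -1.1920i
Iter 1: z = -1.3200 + -1.1920i, |z|^2 = 3.1633
Iter 2: z = -0.9985 + 1.9549i, |z|^2 = 4.8185
Escaped at iteration 2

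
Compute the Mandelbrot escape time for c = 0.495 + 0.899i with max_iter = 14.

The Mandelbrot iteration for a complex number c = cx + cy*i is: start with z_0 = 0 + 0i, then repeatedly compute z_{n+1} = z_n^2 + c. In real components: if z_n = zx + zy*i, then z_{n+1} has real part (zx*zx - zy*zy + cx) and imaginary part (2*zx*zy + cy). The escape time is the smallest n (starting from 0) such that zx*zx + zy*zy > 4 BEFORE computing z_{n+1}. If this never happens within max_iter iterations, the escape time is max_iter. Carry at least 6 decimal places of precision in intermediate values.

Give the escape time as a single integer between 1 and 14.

Answer: 3

Derivation:
z_0 = 0 + 0i, c = 0.4950 + 0.8990i
Iter 1: z = 0.4950 + 0.8990i, |z|^2 = 1.0532
Iter 2: z = -0.0682 + 1.7890i, |z|^2 = 3.2052
Iter 3: z = -2.7009 + 0.6551i, |z|^2 = 7.7240
Escaped at iteration 3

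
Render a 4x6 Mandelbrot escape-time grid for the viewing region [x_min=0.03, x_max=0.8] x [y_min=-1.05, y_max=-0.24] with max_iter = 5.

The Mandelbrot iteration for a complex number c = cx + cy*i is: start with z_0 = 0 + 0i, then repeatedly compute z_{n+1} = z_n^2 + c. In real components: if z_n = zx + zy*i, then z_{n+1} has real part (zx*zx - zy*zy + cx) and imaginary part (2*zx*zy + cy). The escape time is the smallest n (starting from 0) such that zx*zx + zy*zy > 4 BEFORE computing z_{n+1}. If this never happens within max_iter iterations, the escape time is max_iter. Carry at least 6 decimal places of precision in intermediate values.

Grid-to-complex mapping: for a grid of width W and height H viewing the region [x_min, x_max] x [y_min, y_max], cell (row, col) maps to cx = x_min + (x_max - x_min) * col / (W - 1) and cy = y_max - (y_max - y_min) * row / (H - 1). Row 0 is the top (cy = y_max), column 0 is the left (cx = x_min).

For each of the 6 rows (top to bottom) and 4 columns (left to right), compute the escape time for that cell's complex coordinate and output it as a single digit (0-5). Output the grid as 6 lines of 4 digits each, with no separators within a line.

(row=0, col=0): c = 0.0300 + -0.2400i → escape time 5
(row=0, col=1): c = 0.2867 + -0.2400i → escape time 5
(row=0, col=2): c = 0.5433 + -0.2400i → escape time 4
(row=0, col=3): c = 0.8000 + -0.2400i → escape time 3
(row=1, col=0): c = 0.0300 + -0.4020i → escape time 5
(row=1, col=1): c = 0.2867 + -0.4020i → escape time 5
(row=1, col=2): c = 0.5433 + -0.4020i → escape time 4
(row=1, col=3): c = 0.8000 + -0.4020i → escape time 3
(row=2, col=0): c = 0.0300 + -0.5640i → escape time 5
(row=2, col=1): c = 0.2867 + -0.5640i → escape time 5
(row=2, col=2): c = 0.5433 + -0.5640i → escape time 4
(row=2, col=3): c = 0.8000 + -0.5640i → escape time 3
(row=3, col=0): c = 0.0300 + -0.7260i → escape time 5
(row=3, col=1): c = 0.2867 + -0.7260i → escape time 5
(row=3, col=2): c = 0.5433 + -0.7260i → escape time 3
(row=3, col=3): c = 0.8000 + -0.7260i → escape time 2
(row=4, col=0): c = 0.0300 + -0.8880i → escape time 5
(row=4, col=1): c = 0.2867 + -0.8880i → escape time 4
(row=4, col=2): c = 0.5433 + -0.8880i → escape time 3
(row=4, col=3): c = 0.8000 + -0.8880i → escape time 2
(row=5, col=0): c = 0.0300 + -1.0500i → escape time 4
(row=5, col=1): c = 0.2867 + -1.0500i → escape time 3
(row=5, col=2): c = 0.5433 + -1.0500i → escape time 2
(row=5, col=3): c = 0.8000 + -1.0500i → escape time 2

Answer: 5543
5543
5543
5532
5432
4322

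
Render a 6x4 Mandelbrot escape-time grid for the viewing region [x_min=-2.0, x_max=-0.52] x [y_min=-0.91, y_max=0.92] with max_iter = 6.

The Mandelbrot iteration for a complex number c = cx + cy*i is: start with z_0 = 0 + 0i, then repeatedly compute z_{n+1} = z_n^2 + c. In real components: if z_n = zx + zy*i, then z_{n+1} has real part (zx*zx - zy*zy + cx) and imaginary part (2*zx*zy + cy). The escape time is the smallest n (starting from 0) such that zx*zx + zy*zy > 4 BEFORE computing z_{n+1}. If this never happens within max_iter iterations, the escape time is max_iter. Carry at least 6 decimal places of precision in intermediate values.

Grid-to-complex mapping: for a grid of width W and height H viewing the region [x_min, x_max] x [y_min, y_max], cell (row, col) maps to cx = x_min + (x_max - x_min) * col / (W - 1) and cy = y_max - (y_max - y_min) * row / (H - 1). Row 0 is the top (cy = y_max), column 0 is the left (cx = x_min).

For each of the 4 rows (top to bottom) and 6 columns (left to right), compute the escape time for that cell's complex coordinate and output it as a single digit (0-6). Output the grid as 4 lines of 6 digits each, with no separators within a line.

(row=0, col=0): c = -2.0000 + 0.9200i → escape time 1
(row=0, col=1): c = -1.7040 + 0.9200i → escape time 2
(row=0, col=2): c = -1.4080 + 0.9200i → escape time 3
(row=0, col=3): c = -1.1120 + 0.9200i → escape time 3
(row=0, col=4): c = -0.8160 + 0.9200i → escape time 3
(row=0, col=5): c = -0.5200 + 0.9200i → escape time 4
(row=1, col=0): c = -2.0000 + 0.3100i → escape time 1
(row=1, col=1): c = -1.7040 + 0.3100i → escape time 4
(row=1, col=2): c = -1.4080 + 0.3100i → escape time 5
(row=1, col=3): c = -1.1120 + 0.3100i → escape time 6
(row=1, col=4): c = -0.8160 + 0.3100i → escape time 6
(row=1, col=5): c = -0.5200 + 0.3100i → escape time 6
(row=2, col=0): c = -2.0000 + -0.3000i → escape time 1
(row=2, col=1): c = -1.7040 + -0.3000i → escape time 4
(row=2, col=2): c = -1.4080 + -0.3000i → escape time 5
(row=2, col=3): c = -1.1120 + -0.3000i → escape time 6
(row=2, col=4): c = -0.8160 + -0.3000i → escape time 6
(row=2, col=5): c = -0.5200 + -0.3000i → escape time 6
(row=3, col=0): c = -2.0000 + -0.9100i → escape time 1
(row=3, col=1): c = -1.7040 + -0.9100i → escape time 2
(row=3, col=2): c = -1.4080 + -0.9100i → escape time 3
(row=3, col=3): c = -1.1120 + -0.9100i → escape time 3
(row=3, col=4): c = -0.8160 + -0.9100i → escape time 3
(row=3, col=5): c = -0.5200 + -0.9100i → escape time 4

Answer: 123334
145666
145666
123334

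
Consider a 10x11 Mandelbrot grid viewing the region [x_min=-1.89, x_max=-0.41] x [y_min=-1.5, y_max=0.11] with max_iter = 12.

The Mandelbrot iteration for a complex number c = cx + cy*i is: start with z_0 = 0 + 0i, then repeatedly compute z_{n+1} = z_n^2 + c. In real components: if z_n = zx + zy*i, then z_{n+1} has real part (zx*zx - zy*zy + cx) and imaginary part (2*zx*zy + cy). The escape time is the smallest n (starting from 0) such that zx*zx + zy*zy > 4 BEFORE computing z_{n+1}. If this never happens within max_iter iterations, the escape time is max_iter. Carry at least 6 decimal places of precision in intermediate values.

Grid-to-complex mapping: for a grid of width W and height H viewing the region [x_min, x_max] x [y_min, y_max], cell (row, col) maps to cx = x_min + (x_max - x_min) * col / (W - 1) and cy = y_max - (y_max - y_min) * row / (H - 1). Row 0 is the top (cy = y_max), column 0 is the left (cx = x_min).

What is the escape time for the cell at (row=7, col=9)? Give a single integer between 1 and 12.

Answer: 4

Derivation:
z_0 = 0 + 0i, c = -0.4100 + -1.0170i
Iter 1: z = -0.4100 + -1.0170i, |z|^2 = 1.2024
Iter 2: z = -1.2762 + -0.1831i, |z|^2 = 1.6622
Iter 3: z = 1.1851 + -0.5498i, |z|^2 = 1.7068
Iter 4: z = 0.6923 + -2.3201i, |z|^2 = 5.8622
Escaped at iteration 4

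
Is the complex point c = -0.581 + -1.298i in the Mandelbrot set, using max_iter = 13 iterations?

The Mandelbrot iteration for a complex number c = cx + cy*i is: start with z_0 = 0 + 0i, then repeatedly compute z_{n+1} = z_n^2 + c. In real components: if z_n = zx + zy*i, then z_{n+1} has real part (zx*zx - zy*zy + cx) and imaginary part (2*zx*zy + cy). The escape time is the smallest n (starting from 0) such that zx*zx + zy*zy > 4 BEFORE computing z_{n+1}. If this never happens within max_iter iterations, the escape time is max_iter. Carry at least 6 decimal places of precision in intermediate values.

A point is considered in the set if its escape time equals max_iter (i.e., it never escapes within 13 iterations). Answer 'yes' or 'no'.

Answer: no

Derivation:
z_0 = 0 + 0i, c = -0.5810 + -1.2980i
Iter 1: z = -0.5810 + -1.2980i, |z|^2 = 2.0224
Iter 2: z = -1.9282 + 0.2103i, |z|^2 = 3.7623
Iter 3: z = 3.0929 + -2.1089i, |z|^2 = 14.0136
Escaped at iteration 3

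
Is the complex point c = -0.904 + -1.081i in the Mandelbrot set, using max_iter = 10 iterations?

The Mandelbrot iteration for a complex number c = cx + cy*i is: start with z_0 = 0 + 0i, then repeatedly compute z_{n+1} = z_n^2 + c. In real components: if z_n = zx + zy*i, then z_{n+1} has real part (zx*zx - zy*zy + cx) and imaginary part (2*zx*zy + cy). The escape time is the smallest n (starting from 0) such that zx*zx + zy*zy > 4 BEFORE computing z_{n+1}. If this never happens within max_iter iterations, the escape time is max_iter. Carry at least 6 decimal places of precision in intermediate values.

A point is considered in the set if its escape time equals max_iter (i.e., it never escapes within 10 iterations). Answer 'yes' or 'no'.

z_0 = 0 + 0i, c = -0.9040 + -1.0810i
Iter 1: z = -0.9040 + -1.0810i, |z|^2 = 1.9858
Iter 2: z = -1.2553 + 0.8734i, |z|^2 = 2.3388
Iter 3: z = -0.0910 + -3.2740i, |z|^2 = 10.7271
Escaped at iteration 3

Answer: no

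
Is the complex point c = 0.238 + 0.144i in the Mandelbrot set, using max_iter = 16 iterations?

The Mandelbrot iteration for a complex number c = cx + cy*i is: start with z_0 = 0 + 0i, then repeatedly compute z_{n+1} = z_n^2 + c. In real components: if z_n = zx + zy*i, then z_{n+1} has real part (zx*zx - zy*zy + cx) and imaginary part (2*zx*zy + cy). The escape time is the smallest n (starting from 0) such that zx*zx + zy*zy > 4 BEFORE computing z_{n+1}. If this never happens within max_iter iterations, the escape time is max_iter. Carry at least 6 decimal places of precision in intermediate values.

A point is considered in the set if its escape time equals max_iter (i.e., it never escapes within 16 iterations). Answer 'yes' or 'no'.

z_0 = 0 + 0i, c = 0.2380 + 0.1440i
Iter 1: z = 0.2380 + 0.1440i, |z|^2 = 0.0774
Iter 2: z = 0.2739 + 0.2125i, |z|^2 = 0.1202
Iter 3: z = 0.2679 + 0.2604i, |z|^2 = 0.1396
Iter 4: z = 0.2419 + 0.2835i, |z|^2 = 0.1389
Iter 5: z = 0.2161 + 0.2812i, |z|^2 = 0.1258
Iter 6: z = 0.2057 + 0.2655i, |z|^2 = 0.1128
Iter 7: z = 0.2098 + 0.2532i, |z|^2 = 0.1081
Iter 8: z = 0.2179 + 0.2502i, |z|^2 = 0.1101
Iter 9: z = 0.2229 + 0.2530i, |z|^2 = 0.1137
Iter 10: z = 0.2236 + 0.2568i, |z|^2 = 0.1159
Iter 11: z = 0.2221 + 0.2588i, |z|^2 = 0.1163
Iter 12: z = 0.2203 + 0.2590i, |z|^2 = 0.1156
Iter 13: z = 0.2195 + 0.2581i, |z|^2 = 0.1148
Iter 14: z = 0.2195 + 0.2573i, |z|^2 = 0.1144
Iter 15: z = 0.2200 + 0.2570i, |z|^2 = 0.1144
Did not escape in 16 iterations → in set

Answer: yes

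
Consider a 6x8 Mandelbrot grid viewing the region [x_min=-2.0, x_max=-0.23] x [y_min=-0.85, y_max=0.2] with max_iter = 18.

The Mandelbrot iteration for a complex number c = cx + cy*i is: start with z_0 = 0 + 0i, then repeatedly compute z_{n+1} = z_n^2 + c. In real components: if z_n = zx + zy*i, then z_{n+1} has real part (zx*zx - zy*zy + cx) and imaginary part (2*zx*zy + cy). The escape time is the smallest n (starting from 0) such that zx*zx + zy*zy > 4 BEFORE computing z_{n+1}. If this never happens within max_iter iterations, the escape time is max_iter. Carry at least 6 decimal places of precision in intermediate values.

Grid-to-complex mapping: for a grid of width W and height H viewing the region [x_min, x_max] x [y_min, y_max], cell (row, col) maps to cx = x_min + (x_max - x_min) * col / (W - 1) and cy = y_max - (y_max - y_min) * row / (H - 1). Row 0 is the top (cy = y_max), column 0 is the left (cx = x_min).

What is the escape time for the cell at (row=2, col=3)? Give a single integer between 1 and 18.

Answer: 18

Derivation:
z_0 = 0 + 0i, c = -0.9380 + -0.1000i
Iter 1: z = -0.9380 + -0.1000i, |z|^2 = 0.8898
Iter 2: z = -0.0682 + 0.0876i, |z|^2 = 0.0123
Iter 3: z = -0.9410 + -0.1119i, |z|^2 = 0.8981
Iter 4: z = -0.0650 + 0.1107i, |z|^2 = 0.0165
Iter 5: z = -0.9460 + -0.1144i, |z|^2 = 0.9080
Iter 6: z = -0.0561 + 0.1164i, |z|^2 = 0.0167
Iter 7: z = -0.9484 + -0.1131i, |z|^2 = 0.9123
Iter 8: z = -0.0513 + 0.1145i, |z|^2 = 0.0157
Iter 9: z = -0.9485 + -0.1117i, |z|^2 = 0.9121
Iter 10: z = -0.0509 + 0.1120i, |z|^2 = 0.0151
Iter 11: z = -0.9479 + -0.1114i, |z|^2 = 0.9110
Iter 12: z = -0.0518 + 0.1112i, |z|^2 = 0.0150
Iter 13: z = -0.9477 + -0.1115i, |z|^2 = 0.9105
Iter 14: z = -0.0523 + 0.1114i, |z|^2 = 0.0151
Iter 15: z = -0.9477 + -0.1117i, |z|^2 = 0.9105
Iter 16: z = -0.0524 + 0.1116i, |z|^2 = 0.0152
Iter 17: z = -0.9477 + -0.1117i, |z|^2 = 0.9106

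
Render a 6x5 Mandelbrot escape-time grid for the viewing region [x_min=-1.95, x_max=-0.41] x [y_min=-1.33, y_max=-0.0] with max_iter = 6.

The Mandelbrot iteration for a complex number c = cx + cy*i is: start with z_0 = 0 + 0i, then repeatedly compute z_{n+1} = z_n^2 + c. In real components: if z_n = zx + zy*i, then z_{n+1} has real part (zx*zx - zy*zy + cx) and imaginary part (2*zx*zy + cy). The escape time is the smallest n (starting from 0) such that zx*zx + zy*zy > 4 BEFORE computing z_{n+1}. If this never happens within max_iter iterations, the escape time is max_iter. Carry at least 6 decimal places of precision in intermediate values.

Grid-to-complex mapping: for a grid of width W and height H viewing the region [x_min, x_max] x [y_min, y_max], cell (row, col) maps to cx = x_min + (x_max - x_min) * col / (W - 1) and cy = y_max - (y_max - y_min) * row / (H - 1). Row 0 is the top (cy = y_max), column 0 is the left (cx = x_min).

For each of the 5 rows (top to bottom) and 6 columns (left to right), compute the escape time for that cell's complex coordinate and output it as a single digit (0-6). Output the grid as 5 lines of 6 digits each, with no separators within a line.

(row=0, col=0): c = -1.9500 + -0.0000i → escape time 6
(row=0, col=1): c = -1.6420 + -0.0000i → escape time 6
(row=0, col=2): c = -1.3340 + -0.0000i → escape time 6
(row=0, col=3): c = -1.0260 + -0.0000i → escape time 6
(row=0, col=4): c = -0.7180 + -0.0000i → escape time 6
(row=0, col=5): c = -0.4100 + -0.0000i → escape time 6
(row=1, col=0): c = -1.9500 + -0.3325i → escape time 3
(row=1, col=1): c = -1.6420 + -0.3325i → escape time 4
(row=1, col=2): c = -1.3340 + -0.3325i → escape time 6
(row=1, col=3): c = -1.0260 + -0.3325i → escape time 6
(row=1, col=4): c = -0.7180 + -0.3325i → escape time 6
(row=1, col=5): c = -0.4100 + -0.3325i → escape time 6
(row=2, col=0): c = -1.9500 + -0.6650i → escape time 1
(row=2, col=1): c = -1.6420 + -0.6650i → escape time 3
(row=2, col=2): c = -1.3340 + -0.6650i → escape time 3
(row=2, col=3): c = -1.0260 + -0.6650i → escape time 4
(row=2, col=4): c = -0.7180 + -0.6650i → escape time 5
(row=2, col=5): c = -0.4100 + -0.6650i → escape time 6
(row=3, col=0): c = -1.9500 + -0.9975i → escape time 1
(row=3, col=1): c = -1.6420 + -0.9975i → escape time 2
(row=3, col=2): c = -1.3340 + -0.9975i → escape time 3
(row=3, col=3): c = -1.0260 + -0.9975i → escape time 3
(row=3, col=4): c = -0.7180 + -0.9975i → escape time 3
(row=3, col=5): c = -0.4100 + -0.9975i → escape time 4
(row=4, col=0): c = -1.9500 + -1.3300i → escape time 1
(row=4, col=1): c = -1.6420 + -1.3300i → escape time 1
(row=4, col=2): c = -1.3340 + -1.3300i → escape time 2
(row=4, col=3): c = -1.0260 + -1.3300i → escape time 2
(row=4, col=4): c = -0.7180 + -1.3300i → escape time 2
(row=4, col=5): c = -0.4100 + -1.3300i → escape time 2

Answer: 666666
346666
133456
123334
112222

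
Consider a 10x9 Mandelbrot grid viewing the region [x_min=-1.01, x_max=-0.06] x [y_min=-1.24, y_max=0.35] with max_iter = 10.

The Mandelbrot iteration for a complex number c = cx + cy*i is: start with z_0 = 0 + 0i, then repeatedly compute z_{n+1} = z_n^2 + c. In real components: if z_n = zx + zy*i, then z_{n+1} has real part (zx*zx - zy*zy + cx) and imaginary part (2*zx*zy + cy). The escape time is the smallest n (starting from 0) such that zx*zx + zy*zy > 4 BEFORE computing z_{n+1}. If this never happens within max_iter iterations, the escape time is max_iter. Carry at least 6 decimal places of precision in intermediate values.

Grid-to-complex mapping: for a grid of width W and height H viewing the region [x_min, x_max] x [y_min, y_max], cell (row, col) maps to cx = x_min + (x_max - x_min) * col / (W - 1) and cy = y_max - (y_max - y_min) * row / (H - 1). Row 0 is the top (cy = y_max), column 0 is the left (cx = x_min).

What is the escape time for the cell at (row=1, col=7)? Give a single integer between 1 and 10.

z_0 = 0 + 0i, c = -0.2711 + 0.1512i
Iter 1: z = -0.2711 + 0.1512i, |z|^2 = 0.0964
Iter 2: z = -0.2205 + 0.0692i, |z|^2 = 0.0534
Iter 3: z = -0.2273 + 0.1207i, |z|^2 = 0.0662
Iter 4: z = -0.2340 + 0.0964i, |z|^2 = 0.0641
Iter 5: z = -0.2256 + 0.1061i, |z|^2 = 0.0622
Iter 6: z = -0.2315 + 0.1034i, |z|^2 = 0.0643
Iter 7: z = -0.2282 + 0.1034i, |z|^2 = 0.0628
Iter 8: z = -0.2297 + 0.1041i, |z|^2 = 0.0636
Iter 9: z = -0.2292 + 0.1034i, |z|^2 = 0.0632

Answer: 10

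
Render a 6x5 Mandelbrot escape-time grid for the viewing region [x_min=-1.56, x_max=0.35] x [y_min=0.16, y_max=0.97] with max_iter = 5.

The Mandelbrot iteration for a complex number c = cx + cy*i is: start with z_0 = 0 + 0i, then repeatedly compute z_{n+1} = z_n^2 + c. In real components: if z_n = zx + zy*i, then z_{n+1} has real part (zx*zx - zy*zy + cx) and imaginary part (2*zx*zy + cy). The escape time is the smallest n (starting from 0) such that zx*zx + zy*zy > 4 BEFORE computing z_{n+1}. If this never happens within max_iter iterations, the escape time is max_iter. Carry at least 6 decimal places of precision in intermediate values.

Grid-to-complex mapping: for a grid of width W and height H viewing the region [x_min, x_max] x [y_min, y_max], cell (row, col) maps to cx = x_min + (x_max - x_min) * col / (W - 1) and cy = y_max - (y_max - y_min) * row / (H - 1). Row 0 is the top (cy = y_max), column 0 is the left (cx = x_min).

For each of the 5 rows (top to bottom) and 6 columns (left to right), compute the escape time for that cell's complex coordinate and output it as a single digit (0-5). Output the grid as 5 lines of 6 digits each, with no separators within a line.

Answer: 233453
334555
345555
455555
555555

Derivation:
(row=0, col=0): c = -1.5600 + 0.9700i → escape time 2
(row=0, col=1): c = -1.1780 + 0.9700i → escape time 3
(row=0, col=2): c = -0.7960 + 0.9700i → escape time 3
(row=0, col=3): c = -0.4140 + 0.9700i → escape time 4
(row=0, col=4): c = -0.0320 + 0.9700i → escape time 5
(row=0, col=5): c = 0.3500 + 0.9700i → escape time 3
(row=1, col=0): c = -1.5600 + 0.7675i → escape time 3
(row=1, col=1): c = -1.1780 + 0.7675i → escape time 3
(row=1, col=2): c = -0.7960 + 0.7675i → escape time 4
(row=1, col=3): c = -0.4140 + 0.7675i → escape time 5
(row=1, col=4): c = -0.0320 + 0.7675i → escape time 5
(row=1, col=5): c = 0.3500 + 0.7675i → escape time 5
(row=2, col=0): c = -1.5600 + 0.5650i → escape time 3
(row=2, col=1): c = -1.1780 + 0.5650i → escape time 4
(row=2, col=2): c = -0.7960 + 0.5650i → escape time 5
(row=2, col=3): c = -0.4140 + 0.5650i → escape time 5
(row=2, col=4): c = -0.0320 + 0.5650i → escape time 5
(row=2, col=5): c = 0.3500 + 0.5650i → escape time 5
(row=3, col=0): c = -1.5600 + 0.3625i → escape time 4
(row=3, col=1): c = -1.1780 + 0.3625i → escape time 5
(row=3, col=2): c = -0.7960 + 0.3625i → escape time 5
(row=3, col=3): c = -0.4140 + 0.3625i → escape time 5
(row=3, col=4): c = -0.0320 + 0.3625i → escape time 5
(row=3, col=5): c = 0.3500 + 0.3625i → escape time 5
(row=4, col=0): c = -1.5600 + 0.1600i → escape time 5
(row=4, col=1): c = -1.1780 + 0.1600i → escape time 5
(row=4, col=2): c = -0.7960 + 0.1600i → escape time 5
(row=4, col=3): c = -0.4140 + 0.1600i → escape time 5
(row=4, col=4): c = -0.0320 + 0.1600i → escape time 5
(row=4, col=5): c = 0.3500 + 0.1600i → escape time 5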